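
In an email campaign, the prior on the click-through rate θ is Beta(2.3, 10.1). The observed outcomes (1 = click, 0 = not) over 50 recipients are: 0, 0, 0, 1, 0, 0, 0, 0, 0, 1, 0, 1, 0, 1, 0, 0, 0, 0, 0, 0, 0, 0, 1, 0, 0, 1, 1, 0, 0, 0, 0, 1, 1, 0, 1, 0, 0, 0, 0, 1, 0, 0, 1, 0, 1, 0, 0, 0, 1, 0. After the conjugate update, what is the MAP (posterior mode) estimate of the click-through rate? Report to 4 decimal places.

0.2533

The Beta prior is conjugate to a Binomial/Bernoulli likelihood; the update adds successes to α and failures to β.
Posterior: Beta(α+k, β+n−k) = Beta(2.3+14, 10.1+36) = Beta(16.3, 46.1).
Mode of Beta(a,b) for a,b>1 is (a−1)/(a+b−2) = 15.3/60.4 = 0.2533.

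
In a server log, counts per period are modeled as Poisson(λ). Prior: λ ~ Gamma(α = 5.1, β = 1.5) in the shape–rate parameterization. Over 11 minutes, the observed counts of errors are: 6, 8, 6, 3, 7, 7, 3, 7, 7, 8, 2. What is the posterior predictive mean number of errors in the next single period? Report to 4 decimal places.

With a Gamma(shape α, rate β) prior, the Poisson likelihood is conjugate: the posterior is Gamma(α + ΣXᵢ, β + n).
Sum of counts S = 64 over n = 11 minutes.
Posterior: Gamma(α+S, β+n) = Gamma(5.1+64, 1.5+11) = Gamma(69.1, 12.5).
The predictive distribution for one future period is NegBinom with mean α/β = 5.5280.

5.5280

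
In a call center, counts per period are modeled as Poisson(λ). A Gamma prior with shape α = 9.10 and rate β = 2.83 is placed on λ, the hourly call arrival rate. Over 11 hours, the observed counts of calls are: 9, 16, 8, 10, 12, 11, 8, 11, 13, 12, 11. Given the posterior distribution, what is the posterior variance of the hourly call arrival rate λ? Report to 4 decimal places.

0.6802

With a Gamma(shape α, rate β) prior, the Poisson likelihood is conjugate: the posterior is Gamma(α + ΣXᵢ, β + n).
Sum of counts S = 121 over n = 11 hours.
Posterior: Gamma(α+S, β+n) = Gamma(9.10+121, 2.83+11) = Gamma(130.10, 13.83).
Var = α/β² = 130.10/13.83² = 0.6802.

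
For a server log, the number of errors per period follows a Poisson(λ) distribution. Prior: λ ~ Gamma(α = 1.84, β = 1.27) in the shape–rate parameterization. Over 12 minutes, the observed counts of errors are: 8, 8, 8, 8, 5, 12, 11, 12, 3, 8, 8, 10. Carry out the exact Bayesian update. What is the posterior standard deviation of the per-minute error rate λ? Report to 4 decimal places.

With a Gamma(shape α, rate β) prior, the Poisson likelihood is conjugate: the posterior is Gamma(α + ΣXᵢ, β + n).
Sum of counts S = 101 over n = 12 minutes.
Posterior: Gamma(α+S, β+n) = Gamma(1.84+101, 1.27+12) = Gamma(102.84, 13.27).
SD = √α/β = √102.84/13.27 = 0.7642.

0.7642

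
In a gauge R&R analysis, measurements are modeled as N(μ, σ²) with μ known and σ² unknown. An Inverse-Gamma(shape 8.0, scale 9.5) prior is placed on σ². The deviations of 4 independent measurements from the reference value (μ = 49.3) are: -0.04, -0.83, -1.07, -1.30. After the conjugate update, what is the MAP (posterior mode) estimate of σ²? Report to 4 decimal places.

With known mean μ and an Inverse-Gamma(α, β) prior on σ², the Normal likelihood is conjugate: posterior is Inv-Gamma(α + n/2, β + Σ(xᵢ−μ)²/2).
Σ(xᵢ−μ)² = (-0.04)² + (-0.83)² + (-1.07)² + (-1.30)² = 3.5254.
Posterior: Inv-Gamma(8.0 + 4/2, 9.5 + 3.5254/2) = Inv-Gamma(10.00, 11.26270).
Mode = β/(α+1) = 11.26270/11.00 = 1.0239.

1.0239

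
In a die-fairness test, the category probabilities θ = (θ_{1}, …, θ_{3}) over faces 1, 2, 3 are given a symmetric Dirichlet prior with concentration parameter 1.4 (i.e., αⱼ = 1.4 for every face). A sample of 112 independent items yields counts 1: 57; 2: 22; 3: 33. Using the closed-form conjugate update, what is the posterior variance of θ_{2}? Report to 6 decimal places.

The Dirichlet prior is conjugate to the Multinomial likelihood: each posterior αⱼ = prior αⱼ + observed count nⱼ.
Posterior concentration: (58.4, 23.4, 34.4), total = 116.2.
Var[θ_j] = α_j(Σα−α_j)/((Σα)²(Σα+1)) = 23.4·92.8/(116.2²·117.2) = 0.001372.

0.001372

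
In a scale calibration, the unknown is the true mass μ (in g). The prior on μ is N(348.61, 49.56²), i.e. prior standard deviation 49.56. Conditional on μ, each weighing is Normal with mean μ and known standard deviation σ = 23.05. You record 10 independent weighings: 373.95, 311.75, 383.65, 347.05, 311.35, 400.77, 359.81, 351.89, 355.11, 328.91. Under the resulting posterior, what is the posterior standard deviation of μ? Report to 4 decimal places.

For Normal data with known variance σ², a Normal(μ₀, σ₀²) prior on μ is conjugate. Posterior precision = 1/σ₀² + n/σ²; posterior mean is the precision-weighted average of μ₀ and x̄.
σ₀² = 49.56² = 2456.1936, σ² = 23.05² = 531.3025; σ² + n·σ₀² = 531.3025 + 10·2456.1936 = 25093.2385.
Posterior precision = 1/σ₀² + n/σ² = 1/2456.1936 + 10/531.3025 = (σ² + n·σ₀²)/(σ₀²σ²) = 25093.2385/(2456.1936·531.3025); posterior variance σₙ² = σ₀²σ²/(σ² + n·σ₀²) = 2456.1936·531.3025/25093.2385 = 52.005316.
Posterior SD = √σₙ² = √(2456.1936·531.3025/25093.2385) = 7.2115.

7.2115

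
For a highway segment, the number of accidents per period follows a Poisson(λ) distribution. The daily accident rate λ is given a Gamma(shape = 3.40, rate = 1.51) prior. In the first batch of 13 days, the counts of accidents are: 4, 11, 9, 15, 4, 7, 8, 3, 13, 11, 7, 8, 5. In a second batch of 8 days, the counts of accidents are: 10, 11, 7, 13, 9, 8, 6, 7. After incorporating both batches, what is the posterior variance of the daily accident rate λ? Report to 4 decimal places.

0.3541

With a Gamma(shape α, rate β) prior, the Poisson likelihood is conjugate: the posterior is Gamma(α + ΣXᵢ, β + n).
Batch 1: sum of counts S = 105 over n = 13 days.
After batch 1: Gamma(α+S, β+n) = Gamma(3.40+105, 1.51+13) = Gamma(108.40, 14.51).
Batch 2: sum of counts S = 71 over n = 8 days.
After batch 2: Gamma(α+S, β+n) = Gamma(108.40+71, 14.51+8) = Gamma(179.40, 22.51).
Var = α/β² = 179.40/22.51² = 0.3541.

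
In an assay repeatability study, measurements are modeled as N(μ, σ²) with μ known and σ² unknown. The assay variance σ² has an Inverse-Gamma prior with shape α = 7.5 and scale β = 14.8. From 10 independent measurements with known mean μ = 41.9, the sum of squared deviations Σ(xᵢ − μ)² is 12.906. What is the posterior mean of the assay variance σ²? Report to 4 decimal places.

1.8481

With known mean μ and an Inverse-Gamma(α, β) prior on σ², the Normal likelihood is conjugate: posterior is Inv-Gamma(α + n/2, β + Σ(xᵢ−μ)²/2).
Posterior: Inv-Gamma(7.5 + 10/2, 14.8 + 12.906/2) = Inv-Gamma(12.50, 21.2530).
E[σ²|data] = β/(α−1) = 21.2530/11.50 = 1.8481.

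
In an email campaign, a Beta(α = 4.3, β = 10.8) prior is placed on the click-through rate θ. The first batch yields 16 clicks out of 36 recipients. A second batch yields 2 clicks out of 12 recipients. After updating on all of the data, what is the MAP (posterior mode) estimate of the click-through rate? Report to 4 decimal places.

The Beta prior is conjugate to a Binomial/Bernoulli likelihood; the update adds successes to α and failures to β.
After batch 1: Beta(4.3+16, 10.8+20) = Beta(20.3, 30.8).
After batch 2: Beta(20.3+2, 30.8+10) = Beta(22.3, 40.8).
Mode of Beta(a,b) for a,b>1 is (a−1)/(a+b−2) = 21.3/61.1 = 0.3486.

0.3486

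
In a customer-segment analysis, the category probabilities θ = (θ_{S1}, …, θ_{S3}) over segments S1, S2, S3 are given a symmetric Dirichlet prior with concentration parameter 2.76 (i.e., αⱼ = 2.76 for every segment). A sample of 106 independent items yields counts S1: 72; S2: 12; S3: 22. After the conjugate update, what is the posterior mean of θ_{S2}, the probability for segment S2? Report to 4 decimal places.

The Dirichlet prior is conjugate to the Multinomial likelihood: each posterior αⱼ = prior αⱼ + observed count nⱼ.
Posterior concentration: (74.76, 14.76, 24.76), total = 114.28.
E[θ_{S2}|data] = α_{S2}/Σα = 14.76/114.28 = 0.1292.

0.1292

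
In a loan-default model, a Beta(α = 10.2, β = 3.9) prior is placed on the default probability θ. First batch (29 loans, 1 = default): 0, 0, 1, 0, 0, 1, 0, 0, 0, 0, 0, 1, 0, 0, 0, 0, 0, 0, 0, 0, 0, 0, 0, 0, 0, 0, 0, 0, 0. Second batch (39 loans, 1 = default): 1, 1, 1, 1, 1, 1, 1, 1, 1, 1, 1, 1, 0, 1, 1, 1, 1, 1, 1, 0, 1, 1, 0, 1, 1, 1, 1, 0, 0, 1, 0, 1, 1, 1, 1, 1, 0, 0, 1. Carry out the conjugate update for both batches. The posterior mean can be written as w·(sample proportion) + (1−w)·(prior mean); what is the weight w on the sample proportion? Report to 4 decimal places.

The Beta prior is conjugate to a Binomial/Bernoulli likelihood; the update adds successes to α and failures to β.
Total number of loans: n = 29 + 39 = 68.
Posterior mean = (α₀+k)/(α₀+β₀+n) = [n/(α₀+β₀+n)]·(k/n) + [(α₀+β₀)/(α₀+β₀+n)]·α₀/(α₀+β₀), so only n and the prior enter the weight.
The weight on the data is w = n/(α₀+β₀+n) = 68/(10.2+3.9+68) = 68/82.1 = 0.8283.

0.8283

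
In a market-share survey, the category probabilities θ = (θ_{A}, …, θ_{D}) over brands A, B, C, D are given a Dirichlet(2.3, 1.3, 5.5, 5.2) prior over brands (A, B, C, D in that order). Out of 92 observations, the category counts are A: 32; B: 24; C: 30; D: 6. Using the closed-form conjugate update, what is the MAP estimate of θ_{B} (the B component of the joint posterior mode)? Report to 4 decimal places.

The Dirichlet prior is conjugate to the Multinomial likelihood: each posterior αⱼ = prior αⱼ + observed count nⱼ.
Posterior concentration: (34.3, 25.3, 35.5, 11.2), total = 106.3.
Joint mode component: (α_{B}−1)/(Σα−K) = 24.3/102.3 = 0.2375.

0.2375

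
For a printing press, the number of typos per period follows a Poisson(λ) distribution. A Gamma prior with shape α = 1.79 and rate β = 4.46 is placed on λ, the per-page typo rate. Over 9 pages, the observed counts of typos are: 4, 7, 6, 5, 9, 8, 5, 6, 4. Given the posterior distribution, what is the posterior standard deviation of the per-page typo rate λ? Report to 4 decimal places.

With a Gamma(shape α, rate β) prior, the Poisson likelihood is conjugate: the posterior is Gamma(α + ΣXᵢ, β + n).
Sum of counts S = 54 over n = 9 pages.
Posterior: Gamma(α+S, β+n) = Gamma(1.79+54, 4.46+9) = Gamma(55.79, 13.46).
SD = √α/β = √55.79/13.46 = 0.5549.

0.5549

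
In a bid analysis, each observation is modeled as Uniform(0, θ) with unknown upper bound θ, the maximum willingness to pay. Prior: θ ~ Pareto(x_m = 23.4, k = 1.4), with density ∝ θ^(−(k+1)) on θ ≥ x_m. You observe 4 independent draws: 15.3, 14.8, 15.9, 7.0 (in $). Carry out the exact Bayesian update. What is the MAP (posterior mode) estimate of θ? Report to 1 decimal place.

A Pareto(scale x_m, shape k) prior on the upper bound θ of Uniform(0, θ) is conjugate: posterior is Pareto(max(x_m, max xᵢ), k + n).
Sample maximum = 15.9; prior scale x_m = 23.4 → posterior scale = max = 23.4.
Posterior shape = 1.4 + 4 = 5.4.
The Pareto density is decreasing on [x_m, ∞), so the mode is x_m = 23.4.

23.4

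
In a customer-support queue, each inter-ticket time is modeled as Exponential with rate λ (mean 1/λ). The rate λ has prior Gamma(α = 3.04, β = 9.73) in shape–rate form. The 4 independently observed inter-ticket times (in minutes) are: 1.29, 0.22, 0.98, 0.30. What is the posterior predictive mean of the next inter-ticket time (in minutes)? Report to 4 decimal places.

With a Gamma(shape α, rate β) prior on the exponential rate λ, the posterior after n observations with total T = Σxᵢ is Gamma(α+n, β+T).
Sum of observations T = 2.79 minutes; n = 4.
Posterior: Gamma(3.04+4, 9.73+2.79) = Gamma(7.04, 12.52).
The predictive distribution for the next observation is Lomax; its mean is β/(α−1) = 12.52/6.04 = 2.0728.

2.0728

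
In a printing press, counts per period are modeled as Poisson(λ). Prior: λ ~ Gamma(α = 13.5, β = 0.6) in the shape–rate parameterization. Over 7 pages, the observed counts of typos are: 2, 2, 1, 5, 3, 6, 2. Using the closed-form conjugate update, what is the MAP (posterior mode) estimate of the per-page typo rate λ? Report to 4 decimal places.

With a Gamma(shape α, rate β) prior, the Poisson likelihood is conjugate: the posterior is Gamma(α + ΣXᵢ, β + n).
Sum of counts S = 21 over n = 7 pages.
Posterior: Gamma(α+S, β+n) = Gamma(13.5+21, 0.6+7) = Gamma(34.5, 7.6).
Mode of Gamma(α,β) for α≥1 is (α−1)/β = 33.5/7.6 = 4.4079.

4.4079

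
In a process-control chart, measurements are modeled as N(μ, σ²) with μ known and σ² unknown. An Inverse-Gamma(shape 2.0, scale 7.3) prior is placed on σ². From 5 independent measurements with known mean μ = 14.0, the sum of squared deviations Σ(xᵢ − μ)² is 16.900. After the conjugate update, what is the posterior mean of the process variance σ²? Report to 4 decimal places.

4.5000

With known mean μ and an Inverse-Gamma(α, β) prior on σ², the Normal likelihood is conjugate: posterior is Inv-Gamma(α + n/2, β + Σ(xᵢ−μ)²/2).
Posterior: Inv-Gamma(2.0 + 5/2, 7.3 + 16.900/2) = Inv-Gamma(4.50, 15.7500).
E[σ²|data] = β/(α−1) = 15.7500/3.50 = 4.5000.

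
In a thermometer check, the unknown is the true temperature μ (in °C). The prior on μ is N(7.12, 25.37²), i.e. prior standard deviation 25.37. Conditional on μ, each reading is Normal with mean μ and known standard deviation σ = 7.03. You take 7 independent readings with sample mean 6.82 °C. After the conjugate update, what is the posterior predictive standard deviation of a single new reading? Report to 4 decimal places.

For Normal data with known variance σ², a Normal(μ₀, σ₀²) prior on μ is conjugate. Posterior precision = 1/σ₀² + n/σ²; posterior mean is the precision-weighted average of μ₀ and x̄.
σ₀² = 25.37² = 643.6369, σ² = 7.03² = 49.4209; σ² + n·σ₀² = 49.4209 + 7·643.6369 = 4554.8792.
Posterior precision = 1/σ₀² + n/σ² = 1/643.6369 + 7/49.4209 = (σ² + n·σ₀²)/(σ₀²σ²) = 4554.8792/(643.6369·49.4209); posterior variance σₙ² = σ₀²σ²/(σ² + n·σ₀²) = 643.6369·49.4209/4554.8792 = 6.983525.
Predictive variance for one new observation = σₙ² + σ² = 643.6369·49.4209/4554.8792 + 49.4209 = σ²·(σ₀² + 4554.8792)/4554.8792 = 49.4209·5198.5161/4554.8792 = 56.404425; SD = √(49.4209·5198.5161/4554.8792) = 7.5103.

7.5103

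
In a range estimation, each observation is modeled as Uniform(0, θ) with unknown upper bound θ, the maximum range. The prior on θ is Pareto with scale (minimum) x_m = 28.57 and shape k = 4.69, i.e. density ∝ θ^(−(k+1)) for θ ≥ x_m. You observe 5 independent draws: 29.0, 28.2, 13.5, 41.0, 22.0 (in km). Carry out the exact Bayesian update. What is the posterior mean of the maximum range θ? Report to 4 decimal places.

A Pareto(scale x_m, shape k) prior on the upper bound θ of Uniform(0, θ) is conjugate: posterior is Pareto(max(x_m, max xᵢ), k + n).
Sample maximum = 41.0; prior scale x_m = 28.57 → posterior scale = max = 41.00.
Posterior shape = 4.69 + 5 = 9.69.
E[θ|data] = k·x_m/(k−1) = 9.69·41.00/8.69 = 45.7181.

45.7181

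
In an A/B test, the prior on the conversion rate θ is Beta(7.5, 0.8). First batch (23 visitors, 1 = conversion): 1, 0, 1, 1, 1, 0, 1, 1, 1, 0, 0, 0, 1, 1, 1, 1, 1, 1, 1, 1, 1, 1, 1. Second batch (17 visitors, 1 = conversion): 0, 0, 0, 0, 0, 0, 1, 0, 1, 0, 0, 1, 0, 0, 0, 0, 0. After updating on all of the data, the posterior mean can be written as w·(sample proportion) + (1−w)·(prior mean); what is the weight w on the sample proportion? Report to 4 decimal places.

The Beta prior is conjugate to a Binomial/Bernoulli likelihood; the update adds successes to α and failures to β.
Total number of visitors: n = 23 + 17 = 40.
Posterior mean = (α₀+k)/(α₀+β₀+n) = [n/(α₀+β₀+n)]·(k/n) + [(α₀+β₀)/(α₀+β₀+n)]·α₀/(α₀+β₀), so only n and the prior enter the weight.
The weight on the data is w = n/(α₀+β₀+n) = 40/(7.5+0.8+40) = 40/48.3 = 0.8282.

0.8282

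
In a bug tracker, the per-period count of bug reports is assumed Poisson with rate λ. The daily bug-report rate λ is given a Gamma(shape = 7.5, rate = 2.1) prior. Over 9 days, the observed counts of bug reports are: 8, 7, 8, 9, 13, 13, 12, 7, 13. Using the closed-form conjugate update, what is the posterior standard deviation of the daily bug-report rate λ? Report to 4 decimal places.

With a Gamma(shape α, rate β) prior, the Poisson likelihood is conjugate: the posterior is Gamma(α + ΣXᵢ, β + n).
Sum of counts S = 90 over n = 9 days.
Posterior: Gamma(α+S, β+n) = Gamma(7.5+90, 2.1+9) = Gamma(97.5, 11.1).
SD = √α/β = √97.5/11.1 = 0.8896.

0.8896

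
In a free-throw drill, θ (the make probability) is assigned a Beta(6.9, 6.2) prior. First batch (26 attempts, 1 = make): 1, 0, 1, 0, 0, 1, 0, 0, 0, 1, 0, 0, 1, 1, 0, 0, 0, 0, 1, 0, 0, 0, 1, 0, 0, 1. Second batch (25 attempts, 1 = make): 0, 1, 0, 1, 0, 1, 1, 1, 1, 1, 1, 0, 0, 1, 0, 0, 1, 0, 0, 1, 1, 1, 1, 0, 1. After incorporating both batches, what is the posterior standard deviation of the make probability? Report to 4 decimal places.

0.0619

The Beta prior is conjugate to a Binomial/Bernoulli likelihood; the update adds successes to α and failures to β.
After batch 1: Beta(6.9+9, 6.2+17) = Beta(15.9, 23.2).
After batch 2: Beta(15.9+15, 23.2+10) = Beta(30.9, 33.2).
Var = αβ/((α+β)²(α+β+1)) = 30.9·33.2/(64.1²·65.1) = 0.00383530; SD = √0.00383530 = 0.0619.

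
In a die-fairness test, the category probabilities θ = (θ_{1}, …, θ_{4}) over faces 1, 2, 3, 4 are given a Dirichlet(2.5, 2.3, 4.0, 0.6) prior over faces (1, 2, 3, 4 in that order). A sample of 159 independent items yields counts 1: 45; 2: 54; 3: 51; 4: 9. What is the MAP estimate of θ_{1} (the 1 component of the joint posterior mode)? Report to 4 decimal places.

0.2828

The Dirichlet prior is conjugate to the Multinomial likelihood: each posterior αⱼ = prior αⱼ + observed count nⱼ.
Posterior concentration: (47.5, 56.3, 55.0, 9.6), total = 168.4.
Joint mode component: (α_{1}−1)/(Σα−K) = 46.5/164.4 = 0.2828.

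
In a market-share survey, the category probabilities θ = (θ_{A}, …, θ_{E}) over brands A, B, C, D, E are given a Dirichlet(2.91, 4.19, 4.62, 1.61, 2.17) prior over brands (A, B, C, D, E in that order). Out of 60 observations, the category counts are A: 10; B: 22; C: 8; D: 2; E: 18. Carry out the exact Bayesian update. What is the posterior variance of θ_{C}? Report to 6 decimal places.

The Dirichlet prior is conjugate to the Multinomial likelihood: each posterior αⱼ = prior αⱼ + observed count nⱼ.
Posterior concentration: (12.91, 26.19, 12.62, 3.61, 20.17), total = 75.50.
Var[θ_j] = α_j(Σα−α_j)/((Σα)²(Σα+1)) = 12.62·62.88/(75.50²·76.50) = 0.001820.

0.001820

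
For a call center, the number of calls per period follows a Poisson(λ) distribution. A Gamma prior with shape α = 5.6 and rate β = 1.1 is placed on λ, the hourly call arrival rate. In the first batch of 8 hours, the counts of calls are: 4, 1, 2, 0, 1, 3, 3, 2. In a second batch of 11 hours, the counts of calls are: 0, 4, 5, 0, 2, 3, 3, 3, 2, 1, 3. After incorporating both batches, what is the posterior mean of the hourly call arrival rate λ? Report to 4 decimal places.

With a Gamma(shape α, rate β) prior, the Poisson likelihood is conjugate: the posterior is Gamma(α + ΣXᵢ, β + n).
Batch 1: sum of counts S = 16 over n = 8 hours.
After batch 1: Gamma(α+S, β+n) = Gamma(5.6+16, 1.1+8) = Gamma(21.6, 9.1).
Batch 2: sum of counts S = 26 over n = 11 hours.
After batch 2: Gamma(α+S, β+n) = Gamma(21.6+26, 9.1+11) = Gamma(47.6, 20.1).
Posterior mean = α/β = 47.6/20.1 = 2.3682.

2.3682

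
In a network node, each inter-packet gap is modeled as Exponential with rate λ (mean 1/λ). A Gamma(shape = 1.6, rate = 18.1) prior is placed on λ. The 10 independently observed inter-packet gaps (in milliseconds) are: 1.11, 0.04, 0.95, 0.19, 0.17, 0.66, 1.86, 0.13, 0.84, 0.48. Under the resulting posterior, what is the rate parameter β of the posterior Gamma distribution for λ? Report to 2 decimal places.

24.53

With a Gamma(shape α, rate β) prior on the exponential rate λ, the posterior after n observations with total T = Σxᵢ is Gamma(α+n, β+T).
Sum of observations T = 6.43 milliseconds; n = 10.
Posterior: Gamma(1.6+10, 18.1+6.43) = Gamma(11.6, 24.53).
Posterior β = 24.53.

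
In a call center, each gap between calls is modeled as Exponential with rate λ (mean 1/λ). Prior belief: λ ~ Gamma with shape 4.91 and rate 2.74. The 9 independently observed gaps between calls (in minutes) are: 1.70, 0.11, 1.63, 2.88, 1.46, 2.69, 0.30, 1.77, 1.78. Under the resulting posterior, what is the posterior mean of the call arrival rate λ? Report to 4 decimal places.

With a Gamma(shape α, rate β) prior on the exponential rate λ, the posterior after n observations with total T = Σxᵢ is Gamma(α+n, β+T).
Sum of observations T = 14.32 minutes; n = 9.
Posterior: Gamma(4.91+9, 2.74+14.32) = Gamma(13.91, 17.06).
Posterior mean of λ = α/β = 13.91/17.06 = 0.8154.

0.8154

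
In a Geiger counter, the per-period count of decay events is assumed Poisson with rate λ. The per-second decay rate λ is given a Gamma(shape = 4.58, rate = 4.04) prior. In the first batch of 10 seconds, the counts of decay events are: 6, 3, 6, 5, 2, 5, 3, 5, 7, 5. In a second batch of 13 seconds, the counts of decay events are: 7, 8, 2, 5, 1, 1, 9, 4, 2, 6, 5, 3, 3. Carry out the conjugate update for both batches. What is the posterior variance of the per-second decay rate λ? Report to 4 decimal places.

With a Gamma(shape α, rate β) prior, the Poisson likelihood is conjugate: the posterior is Gamma(α + ΣXᵢ, β + n).
Batch 1: sum of counts S = 47 over n = 10 seconds.
After batch 1: Gamma(α+S, β+n) = Gamma(4.58+47, 4.04+10) = Gamma(51.58, 14.04).
Batch 2: sum of counts S = 56 over n = 13 seconds.
After batch 2: Gamma(α+S, β+n) = Gamma(51.58+56, 14.04+13) = Gamma(107.58, 27.04).
Var = α/β² = 107.58/27.04² = 0.1471.

0.1471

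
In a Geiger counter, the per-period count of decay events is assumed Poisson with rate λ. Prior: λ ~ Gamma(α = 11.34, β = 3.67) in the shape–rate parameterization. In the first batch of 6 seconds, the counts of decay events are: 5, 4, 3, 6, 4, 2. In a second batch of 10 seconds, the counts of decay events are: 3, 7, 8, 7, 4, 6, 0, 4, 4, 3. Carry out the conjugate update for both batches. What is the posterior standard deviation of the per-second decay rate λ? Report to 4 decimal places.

0.4585

With a Gamma(shape α, rate β) prior, the Poisson likelihood is conjugate: the posterior is Gamma(α + ΣXᵢ, β + n).
Batch 1: sum of counts S = 24 over n = 6 seconds.
After batch 1: Gamma(α+S, β+n) = Gamma(11.34+24, 3.67+6) = Gamma(35.34, 9.67).
Batch 2: sum of counts S = 46 over n = 10 seconds.
After batch 2: Gamma(α+S, β+n) = Gamma(35.34+46, 9.67+10) = Gamma(81.34, 19.67).
SD = √α/β = √81.34/19.67 = 0.4585.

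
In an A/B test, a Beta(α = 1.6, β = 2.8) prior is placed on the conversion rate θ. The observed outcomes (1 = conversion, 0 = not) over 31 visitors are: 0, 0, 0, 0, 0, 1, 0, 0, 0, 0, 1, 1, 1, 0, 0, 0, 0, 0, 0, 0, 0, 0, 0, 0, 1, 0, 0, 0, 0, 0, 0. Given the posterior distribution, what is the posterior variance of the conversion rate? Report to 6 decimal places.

0.004167

The Beta prior is conjugate to a Binomial/Bernoulli likelihood; the update adds successes to α and failures to β.
Posterior: Beta(α+k, β+n−k) = Beta(1.6+5, 2.8+26) = Beta(6.6, 28.8).
Var = αβ/((α+β)²(α+β+1)) = 6.6·28.8/(35.4²·36.4) = 0.004167.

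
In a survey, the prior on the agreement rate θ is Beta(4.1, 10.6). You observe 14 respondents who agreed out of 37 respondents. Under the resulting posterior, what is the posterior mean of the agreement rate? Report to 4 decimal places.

0.3501

The Beta prior is conjugate to a Binomial/Bernoulli likelihood; the update adds successes to α and failures to β.
Posterior: Beta(α+k, β+n−k) = Beta(4.1+14, 10.6+23) = Beta(18.1, 33.6).
Posterior mean = α/(α+β) = 18.1/51.7 = 0.3501.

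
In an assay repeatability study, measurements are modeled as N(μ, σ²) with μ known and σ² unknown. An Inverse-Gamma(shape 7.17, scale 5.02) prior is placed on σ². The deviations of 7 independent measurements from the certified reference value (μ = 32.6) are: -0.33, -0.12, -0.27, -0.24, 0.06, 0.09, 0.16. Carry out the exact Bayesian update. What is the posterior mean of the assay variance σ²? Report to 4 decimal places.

With known mean μ and an Inverse-Gamma(α, β) prior on σ², the Normal likelihood is conjugate: posterior is Inv-Gamma(α + n/2, β + Σ(xᵢ−μ)²/2).
Σ(xᵢ−μ)² = (-0.33)² + (-0.12)² + (-0.27)² + (-0.24)² + (0.06)² + (0.09)² + (0.16)² = 0.2911.
Posterior: Inv-Gamma(7.17 + 7/2, 5.02 + 0.2911/2) = Inv-Gamma(10.67, 5.16555).
E[σ²|data] = β/(α−1) = 5.16555/9.67 = 0.5342.

0.5342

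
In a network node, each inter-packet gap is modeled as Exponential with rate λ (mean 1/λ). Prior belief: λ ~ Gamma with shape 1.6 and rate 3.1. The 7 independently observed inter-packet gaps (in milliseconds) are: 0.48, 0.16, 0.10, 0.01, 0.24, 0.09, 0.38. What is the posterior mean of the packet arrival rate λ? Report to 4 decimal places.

1.8860

With a Gamma(shape α, rate β) prior on the exponential rate λ, the posterior after n observations with total T = Σxᵢ is Gamma(α+n, β+T).
Sum of observations T = 1.46 milliseconds; n = 7.
Posterior: Gamma(1.6+7, 3.1+1.46) = Gamma(8.6, 4.56).
Posterior mean of λ = α/β = 8.6/4.56 = 1.8860.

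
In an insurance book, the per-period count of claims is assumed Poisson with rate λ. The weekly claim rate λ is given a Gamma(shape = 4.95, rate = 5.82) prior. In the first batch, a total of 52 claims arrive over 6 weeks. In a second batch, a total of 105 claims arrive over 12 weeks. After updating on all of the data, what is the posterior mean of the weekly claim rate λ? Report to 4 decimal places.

6.7989

With a Gamma(shape α, rate β) prior, the Poisson likelihood is conjugate: the posterior is Gamma(α + ΣXᵢ, β + n).
After batch 1: Gamma(α+S, β+n) = Gamma(4.95+52, 5.82+6) = Gamma(56.95, 11.82).
After batch 2: Gamma(α+S, β+n) = Gamma(56.95+105, 11.82+12) = Gamma(161.95, 23.82).
Posterior mean = α/β = 161.95/23.82 = 6.7989.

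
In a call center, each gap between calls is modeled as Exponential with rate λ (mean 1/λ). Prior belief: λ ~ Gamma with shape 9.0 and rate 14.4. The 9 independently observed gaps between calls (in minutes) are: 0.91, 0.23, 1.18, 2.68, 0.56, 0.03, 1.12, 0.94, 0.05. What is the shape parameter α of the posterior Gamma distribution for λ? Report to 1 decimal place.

With a Gamma(shape α, rate β) prior on the exponential rate λ, the posterior after n observations with total T = Σxᵢ is Gamma(α+n, β+T).
Sum of observations T = 7.70 minutes; n = 9.
Posterior: Gamma(9.0+9, 14.4+7.70) = Gamma(18.0, 22.10).
Posterior α = 18.0.

18.0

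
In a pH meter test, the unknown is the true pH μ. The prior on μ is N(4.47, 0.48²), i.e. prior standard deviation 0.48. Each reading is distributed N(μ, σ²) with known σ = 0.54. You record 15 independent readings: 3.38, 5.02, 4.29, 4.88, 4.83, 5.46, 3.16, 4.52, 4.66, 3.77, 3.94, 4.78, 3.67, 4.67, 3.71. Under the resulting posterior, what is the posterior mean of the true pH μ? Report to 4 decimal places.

For Normal data with known variance σ², a Normal(μ₀, σ₀²) prior on μ is conjugate. Posterior precision = 1/σ₀² + n/σ²; posterior mean is the precision-weighted average of μ₀ and x̄.
Σxᵢ = 3.38 + 5.02 + 4.29 + 4.88 + 4.83 + 5.46 + 3.16 + 4.52 + 4.66 + 3.77 + 3.94 + 4.78 + 3.67 + 4.67 + 3.71 = 64.74, so n·x̄ = 64.74.
σ₀² = 0.48² = 0.2304, σ² = 0.54² = 0.2916; σ² + n·σ₀² = 0.2916 + 15·0.2304 = 3.7476.
Posterior mean = (μ₀/σ₀² + n·x̄/σ²)/(1/σ₀² + n/σ²) = (σ²·μ₀ + σ₀²·n·x̄)/(σ² + n·σ₀²) = (0.2916·4.47 + 0.2304·64.74)/3.7476 = 16.219548/3.7476 = 4.3280.

4.3280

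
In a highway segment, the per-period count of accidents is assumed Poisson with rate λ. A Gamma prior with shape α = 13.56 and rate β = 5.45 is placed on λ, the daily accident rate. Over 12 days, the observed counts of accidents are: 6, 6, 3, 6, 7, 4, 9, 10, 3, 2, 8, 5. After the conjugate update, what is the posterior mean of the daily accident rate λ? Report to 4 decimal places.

With a Gamma(shape α, rate β) prior, the Poisson likelihood is conjugate: the posterior is Gamma(α + ΣXᵢ, β + n).
Sum of counts S = 69 over n = 12 days.
Posterior: Gamma(α+S, β+n) = Gamma(13.56+69, 5.45+12) = Gamma(82.56, 17.45).
Posterior mean = α/β = 82.56/17.45 = 4.7312.

4.7312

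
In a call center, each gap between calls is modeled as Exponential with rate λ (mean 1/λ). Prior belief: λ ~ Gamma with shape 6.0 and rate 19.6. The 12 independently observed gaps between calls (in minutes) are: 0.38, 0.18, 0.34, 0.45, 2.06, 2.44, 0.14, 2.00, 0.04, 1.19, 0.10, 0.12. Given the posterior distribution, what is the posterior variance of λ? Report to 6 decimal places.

With a Gamma(shape α, rate β) prior on the exponential rate λ, the posterior after n observations with total T = Σxᵢ is Gamma(α+n, β+T).
Sum of observations T = 9.44 minutes; n = 12.
Posterior: Gamma(6.0+12, 19.6+9.44) = Gamma(18.0, 29.04).
Var = α/β² = 0.021344.

0.021344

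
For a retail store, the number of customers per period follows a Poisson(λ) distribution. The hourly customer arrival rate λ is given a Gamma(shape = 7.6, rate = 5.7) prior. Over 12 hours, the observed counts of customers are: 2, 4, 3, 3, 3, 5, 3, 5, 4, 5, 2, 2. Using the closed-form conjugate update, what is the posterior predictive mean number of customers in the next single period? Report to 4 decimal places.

With a Gamma(shape α, rate β) prior, the Poisson likelihood is conjugate: the posterior is Gamma(α + ΣXᵢ, β + n).
Sum of counts S = 41 over n = 12 hours.
Posterior: Gamma(α+S, β+n) = Gamma(7.6+41, 5.7+12) = Gamma(48.6, 17.7).
The predictive distribution for one future period is NegBinom with mean α/β = 2.7458.

2.7458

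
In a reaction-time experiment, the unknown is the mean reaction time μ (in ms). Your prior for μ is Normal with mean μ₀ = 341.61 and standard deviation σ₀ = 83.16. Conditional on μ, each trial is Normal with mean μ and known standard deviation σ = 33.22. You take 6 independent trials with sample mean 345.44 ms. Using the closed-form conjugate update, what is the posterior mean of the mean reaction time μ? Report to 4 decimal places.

345.3408

For Normal data with known variance σ², a Normal(μ₀, σ₀²) prior on μ is conjugate. Posterior precision = 1/σ₀² + n/σ²; posterior mean is the precision-weighted average of μ₀ and x̄.
n·x̄ = 6·345.44 = 2072.64.
σ₀² = 83.16² = 6915.5856, σ² = 33.22² = 1103.5684; σ² + n·σ₀² = 1103.5684 + 6·6915.5856 = 42597.082.
Posterior mean = (μ₀/σ₀² + n·x̄/σ²)/(1/σ₀² + n/σ²) = (σ²·μ₀ + σ₀²·n·x̄)/(σ² + n·σ₀²) = (1103.5684·341.61 + 6915.5856·2072.64)/42597.082 = 14710509.339108/42597.082 = 345.3408.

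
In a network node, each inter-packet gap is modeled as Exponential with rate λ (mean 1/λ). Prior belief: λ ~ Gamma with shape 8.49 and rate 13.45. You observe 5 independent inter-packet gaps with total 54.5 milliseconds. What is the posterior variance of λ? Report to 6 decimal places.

With a Gamma(shape α, rate β) prior on the exponential rate λ, the posterior after n observations with total T = Σxᵢ is Gamma(α+n, β+T).
Posterior: Gamma(8.49+5, 13.45+54.5) = Gamma(13.49, 67.95).
Var = α/β² = 0.002922.

0.002922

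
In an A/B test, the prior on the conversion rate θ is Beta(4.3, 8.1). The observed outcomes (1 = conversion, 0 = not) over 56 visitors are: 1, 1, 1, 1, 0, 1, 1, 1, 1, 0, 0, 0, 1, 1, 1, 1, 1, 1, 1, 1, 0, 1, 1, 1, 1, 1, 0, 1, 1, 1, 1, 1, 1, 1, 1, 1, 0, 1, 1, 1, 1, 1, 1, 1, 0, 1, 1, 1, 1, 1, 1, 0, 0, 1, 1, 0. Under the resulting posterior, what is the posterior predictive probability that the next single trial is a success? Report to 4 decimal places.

The Beta prior is conjugate to a Binomial/Bernoulli likelihood; the update adds successes to α and failures to β.
Posterior: Beta(α+k, β+n−k) = Beta(4.3+45, 8.1+11) = Beta(49.3, 19.1).
For a single future Bernoulli trial, P(success | data) = α/(α+β) = 0.7208.

0.7208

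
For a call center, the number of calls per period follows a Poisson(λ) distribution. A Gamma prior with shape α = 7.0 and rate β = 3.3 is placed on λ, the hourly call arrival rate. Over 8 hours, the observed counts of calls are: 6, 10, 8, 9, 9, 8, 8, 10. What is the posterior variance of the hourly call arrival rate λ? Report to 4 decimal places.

0.5874

With a Gamma(shape α, rate β) prior, the Poisson likelihood is conjugate: the posterior is Gamma(α + ΣXᵢ, β + n).
Sum of counts S = 68 over n = 8 hours.
Posterior: Gamma(α+S, β+n) = Gamma(7.0+68, 3.3+8) = Gamma(75.0, 11.3).
Var = α/β² = 75.0/11.3² = 0.5874.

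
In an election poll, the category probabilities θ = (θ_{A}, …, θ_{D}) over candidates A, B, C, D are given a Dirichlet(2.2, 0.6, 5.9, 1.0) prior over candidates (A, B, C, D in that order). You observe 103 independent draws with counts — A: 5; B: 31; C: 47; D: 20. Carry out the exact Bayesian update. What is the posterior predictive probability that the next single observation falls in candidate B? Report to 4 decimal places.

0.2804

The Dirichlet prior is conjugate to the Multinomial likelihood: each posterior αⱼ = prior αⱼ + observed count nⱼ.
Posterior concentration: (7.2, 31.6, 52.9, 21.0), total = 112.7.
P(next = B | data) = α_{B}/Σα = 0.2804.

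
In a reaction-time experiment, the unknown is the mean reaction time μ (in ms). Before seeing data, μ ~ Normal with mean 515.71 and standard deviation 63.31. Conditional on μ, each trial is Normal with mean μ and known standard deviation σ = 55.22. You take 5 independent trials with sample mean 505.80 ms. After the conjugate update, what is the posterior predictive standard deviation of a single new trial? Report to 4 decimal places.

For Normal data with known variance σ², a Normal(μ₀, σ₀²) prior on μ is conjugate. Posterior precision = 1/σ₀² + n/σ²; posterior mean is the precision-weighted average of μ₀ and x̄.
σ₀² = 63.31² = 4008.1561, σ² = 55.22² = 3049.2484; σ² + n·σ₀² = 3049.2484 + 5·4008.1561 = 23090.0289.
Posterior precision = 1/σ₀² + n/σ² = 1/4008.1561 + 5/3049.2484 = (σ² + n·σ₀²)/(σ₀²σ²) = 23090.0289/(4008.1561·3049.2484); posterior variance σₙ² = σ₀²σ²/(σ² + n·σ₀²) = 4008.1561·3049.2484/23090.0289 = 529.313481.
Predictive variance for one new observation = σₙ² + σ² = 4008.1561·3049.2484/23090.0289 + 3049.2484 = σ²·(σ₀² + 23090.0289)/23090.0289 = 3049.2484·27098.185/23090.0289 = 3578.561881; SD = √(3049.2484·27098.185/23090.0289) = 59.8211.

59.8211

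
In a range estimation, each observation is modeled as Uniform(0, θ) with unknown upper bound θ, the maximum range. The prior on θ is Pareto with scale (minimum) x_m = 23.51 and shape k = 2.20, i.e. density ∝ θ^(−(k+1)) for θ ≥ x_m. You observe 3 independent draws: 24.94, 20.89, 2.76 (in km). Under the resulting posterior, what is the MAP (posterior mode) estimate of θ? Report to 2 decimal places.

A Pareto(scale x_m, shape k) prior on the upper bound θ of Uniform(0, θ) is conjugate: posterior is Pareto(max(x_m, max xᵢ), k + n).
Sample maximum = 24.94; prior scale x_m = 23.51 → posterior scale = max = 24.94.
Posterior shape = 2.20 + 3 = 5.20.
The Pareto density is decreasing on [x_m, ∞), so the mode is x_m = 24.94.

24.94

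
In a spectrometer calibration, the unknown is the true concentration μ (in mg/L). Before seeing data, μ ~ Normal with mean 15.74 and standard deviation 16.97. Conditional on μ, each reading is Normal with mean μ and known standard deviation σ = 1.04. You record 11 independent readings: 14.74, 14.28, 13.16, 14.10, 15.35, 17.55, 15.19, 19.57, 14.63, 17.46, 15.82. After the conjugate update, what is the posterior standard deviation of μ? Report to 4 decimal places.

For Normal data with known variance σ², a Normal(μ₀, σ₀²) prior on μ is conjugate. Posterior precision = 1/σ₀² + n/σ²; posterior mean is the precision-weighted average of μ₀ and x̄.
σ₀² = 16.97² = 287.9809, σ² = 1.04² = 1.0816; σ² + n·σ₀² = 1.0816 + 11·287.9809 = 3168.8715.
Posterior precision = 1/σ₀² + n/σ² = 1/287.9809 + 11/1.0816 = (σ² + n·σ₀²)/(σ₀²σ²) = 3168.8715/(287.9809·1.0816); posterior variance σₙ² = σ₀²σ²/(σ² + n·σ₀²) = 287.9809·1.0816/3168.8715 = 0.098294.
Posterior SD = √σₙ² = √(287.9809·1.0816/3168.8715) = 0.3135.

0.3135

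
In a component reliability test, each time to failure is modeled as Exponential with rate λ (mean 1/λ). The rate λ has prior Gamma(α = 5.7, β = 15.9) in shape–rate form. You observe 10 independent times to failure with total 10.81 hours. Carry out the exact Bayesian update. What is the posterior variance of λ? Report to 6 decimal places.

With a Gamma(shape α, rate β) prior on the exponential rate λ, the posterior after n observations with total T = Σxᵢ is Gamma(α+n, β+T).
Posterior: Gamma(5.7+10, 15.9+10.81) = Gamma(15.7, 26.71).
Var = α/β² = 0.022007.

0.022007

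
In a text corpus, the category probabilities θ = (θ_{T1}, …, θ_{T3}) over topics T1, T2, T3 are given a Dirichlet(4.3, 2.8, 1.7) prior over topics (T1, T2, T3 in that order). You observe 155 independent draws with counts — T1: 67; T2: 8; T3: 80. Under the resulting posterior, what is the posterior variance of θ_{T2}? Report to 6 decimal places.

The Dirichlet prior is conjugate to the Multinomial likelihood: each posterior αⱼ = prior αⱼ + observed count nⱼ.
Posterior concentration: (71.3, 10.8, 81.7), total = 163.8.
Var[θ_j] = α_j(Σα−α_j)/((Σα)²(Σα+1)) = 10.8·153.0/(163.8²·164.8) = 0.000374.

0.000374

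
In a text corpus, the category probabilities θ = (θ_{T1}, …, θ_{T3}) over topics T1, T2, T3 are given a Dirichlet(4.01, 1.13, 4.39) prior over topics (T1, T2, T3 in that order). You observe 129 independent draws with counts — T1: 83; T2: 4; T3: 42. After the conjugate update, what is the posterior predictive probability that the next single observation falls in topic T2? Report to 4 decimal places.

The Dirichlet prior is conjugate to the Multinomial likelihood: each posterior αⱼ = prior αⱼ + observed count nⱼ.
Posterior concentration: (87.01, 5.13, 46.39), total = 138.53.
P(next = T2 | data) = α_{T2}/Σα = 0.0370.

0.0370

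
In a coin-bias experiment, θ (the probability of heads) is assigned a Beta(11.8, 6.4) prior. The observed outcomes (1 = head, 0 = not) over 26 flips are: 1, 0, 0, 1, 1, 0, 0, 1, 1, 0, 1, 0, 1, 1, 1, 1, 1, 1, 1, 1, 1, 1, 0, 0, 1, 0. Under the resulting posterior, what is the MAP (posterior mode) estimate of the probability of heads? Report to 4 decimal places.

0.6588

The Beta prior is conjugate to a Binomial/Bernoulli likelihood; the update adds successes to α and failures to β.
Posterior: Beta(α+k, β+n−k) = Beta(11.8+17, 6.4+9) = Beta(28.8, 15.4).
Mode of Beta(a,b) for a,b>1 is (a−1)/(a+b−2) = 27.8/42.2 = 0.6588.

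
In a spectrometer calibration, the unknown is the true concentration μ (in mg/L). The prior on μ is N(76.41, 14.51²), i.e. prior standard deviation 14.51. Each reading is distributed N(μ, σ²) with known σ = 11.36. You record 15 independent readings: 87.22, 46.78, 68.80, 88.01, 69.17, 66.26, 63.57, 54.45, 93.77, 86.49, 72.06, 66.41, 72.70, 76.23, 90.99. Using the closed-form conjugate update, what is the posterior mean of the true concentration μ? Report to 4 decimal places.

73.6405

For Normal data with known variance σ², a Normal(μ₀, σ₀²) prior on μ is conjugate. Posterior precision = 1/σ₀² + n/σ²; posterior mean is the precision-weighted average of μ₀ and x̄.
Σxᵢ = 87.22 + 46.78 + 68.80 + 88.01 + 69.17 + 66.26 + 63.57 + 54.45 + 93.77 + 86.49 + 72.06 + 66.41 + 72.70 + 76.23 + 90.99 = 1102.91, so n·x̄ = 1102.91.
σ₀² = 14.51² = 210.5401, σ² = 11.36² = 129.0496; σ² + n·σ₀² = 129.0496 + 15·210.5401 = 3287.1511.
Posterior mean = (μ₀/σ₀² + n·x̄/σ²)/(1/σ₀² + n/σ²) = (σ²·μ₀ + σ₀²·n·x̄)/(σ² + n·σ₀²) = (129.0496·76.41 + 210.5401·1102.91)/3287.1511 = 242067.461627/3287.1511 = 73.6405.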